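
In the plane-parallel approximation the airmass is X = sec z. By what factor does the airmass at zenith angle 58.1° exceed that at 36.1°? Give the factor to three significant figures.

1.53

X(58.1°)/X(36.1°) = sec 58.1° / sec 36.1° = cos 36.1° / cos 58.1° = 0.8080/0.5284 = 1.5290.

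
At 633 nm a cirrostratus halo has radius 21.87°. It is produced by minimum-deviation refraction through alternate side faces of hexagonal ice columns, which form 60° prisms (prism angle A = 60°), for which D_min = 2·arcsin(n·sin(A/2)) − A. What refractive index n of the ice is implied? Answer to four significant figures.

1.310

Rearranging: n = sin((D_min + A)/2) / sin(A/2).
(D_min + A)/2 = (21.87° + 60°)/2 = 40.935°.
n = sin 40.935° / sin 30° = 0.6552 / 0.5000 = 1.3104.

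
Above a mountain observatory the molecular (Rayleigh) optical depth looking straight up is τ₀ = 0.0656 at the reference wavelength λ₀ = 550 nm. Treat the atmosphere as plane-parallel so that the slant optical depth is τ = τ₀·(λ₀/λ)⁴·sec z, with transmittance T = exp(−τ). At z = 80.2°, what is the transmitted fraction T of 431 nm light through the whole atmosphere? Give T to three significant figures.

sec 80.2° = 5.8751.
τ = 0.0656 × (550/431)⁴ × 5.8751 = 0.0656 × 2.6518 × 5.8751 = 1.0220.
T = exp(−1.0220) = 0.3599.

0.360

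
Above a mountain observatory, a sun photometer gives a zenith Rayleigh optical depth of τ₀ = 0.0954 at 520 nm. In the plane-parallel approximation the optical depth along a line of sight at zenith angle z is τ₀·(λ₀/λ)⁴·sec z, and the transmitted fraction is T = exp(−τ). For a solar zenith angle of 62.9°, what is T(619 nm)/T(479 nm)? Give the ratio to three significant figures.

Airmass: sec 62.9° = 2.1952.
τ(619 nm) = 0.0954 × (520/619)⁴ × 2.1952 = 0.0954 × 0.4980 × 2.1952 = 0.1043.
τ(479 nm) = 0.0954 × (520/479)⁴ × 2.1952 = 0.0954 × 1.3889 × 2.1952 = 0.2909.
T(619)/T(479) = exp(τ_B − τ_A) = exp(0.1866) = 1.2051.

1.21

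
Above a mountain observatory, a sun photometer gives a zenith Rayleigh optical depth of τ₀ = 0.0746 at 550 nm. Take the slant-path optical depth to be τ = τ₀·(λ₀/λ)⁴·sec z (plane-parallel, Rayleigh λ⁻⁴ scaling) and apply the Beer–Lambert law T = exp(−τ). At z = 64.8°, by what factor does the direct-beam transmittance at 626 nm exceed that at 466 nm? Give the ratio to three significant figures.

1.27

Airmass: sec 64.8° = 2.3486.
τ(626 nm) = 0.0746 × (550/626)⁴ × 2.3486 = 0.0746 × 0.5959 × 2.3486 = 0.1044.
τ(466 nm) = 0.0746 × (550/466)⁴ × 2.3486 = 0.0746 × 1.9405 × 2.3486 = 0.3400.
T(626)/T(466) = exp(τ_B − τ_A) = exp(0.2356) = 1.2656.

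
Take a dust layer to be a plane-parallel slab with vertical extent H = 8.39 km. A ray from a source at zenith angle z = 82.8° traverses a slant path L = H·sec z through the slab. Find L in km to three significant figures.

sec z = 1/cos 82.8° = 7.9787.
L = 8.39 × 7.9787 = 66.942 km.

66.9 km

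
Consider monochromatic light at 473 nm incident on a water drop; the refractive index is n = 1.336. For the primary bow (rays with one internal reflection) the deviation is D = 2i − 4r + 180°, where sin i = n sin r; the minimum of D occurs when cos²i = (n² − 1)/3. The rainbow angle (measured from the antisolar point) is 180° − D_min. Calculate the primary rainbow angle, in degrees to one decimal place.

cos²i = (1.78490 − 1)/3 = 0.26163; i = arccos(0.51150) = 59.236°.
sin r = sin 59.236°/1.336 = 0.64318; r = 40.029°.
D_min = 2·59.236° − 4·40.029° + 180° = 138.356°.
Rainbow angle = 180° − D_min = 41.644°.

41.6°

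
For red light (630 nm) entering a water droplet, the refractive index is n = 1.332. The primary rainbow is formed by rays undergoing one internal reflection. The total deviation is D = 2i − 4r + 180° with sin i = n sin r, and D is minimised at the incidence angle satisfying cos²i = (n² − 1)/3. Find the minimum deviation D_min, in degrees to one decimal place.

cos²i = (1.77422 − 1)/3 = 0.25807; i = arccos(0.50801) = 59.469°.
sin r = sin 59.469°/1.332 = 0.64666; r = 40.290°.
D_min = 2·59.469° − 4·40.290° + 180° = 137.776°.

137.8°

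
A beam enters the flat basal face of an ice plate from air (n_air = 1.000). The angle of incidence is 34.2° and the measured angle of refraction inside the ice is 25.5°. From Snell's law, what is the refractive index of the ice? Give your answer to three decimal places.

1.306

n = sin θ_i / sin θ_r = sin 34.2° / sin 25.5° = 0.5621 / 0.4305 = 1.3056.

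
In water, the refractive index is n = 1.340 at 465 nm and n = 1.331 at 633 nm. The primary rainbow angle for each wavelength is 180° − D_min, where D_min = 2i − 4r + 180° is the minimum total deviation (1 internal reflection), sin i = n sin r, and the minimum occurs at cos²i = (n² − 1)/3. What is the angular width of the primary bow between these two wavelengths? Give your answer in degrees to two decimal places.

At 465 nm (n = 1.340): cos²i = 0.26520 → i = 59.004°, r = 39.770°, D_min = 138.929°, rainbow angle = 41.071°.
At 633 nm (n = 1.331): cos²i = 0.25719 → i = 59.527°, r = 40.356°, D_min = 137.630°, rainbow angle = 42.370°.
Angular width = |41.071° − 42.370°| = 1.299°.

1.30°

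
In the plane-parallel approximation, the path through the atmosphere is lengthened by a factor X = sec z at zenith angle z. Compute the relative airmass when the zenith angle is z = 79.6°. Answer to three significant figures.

X = sec z = 1/cos 79.6° = 1/0.1805 = 5.5396.

5.54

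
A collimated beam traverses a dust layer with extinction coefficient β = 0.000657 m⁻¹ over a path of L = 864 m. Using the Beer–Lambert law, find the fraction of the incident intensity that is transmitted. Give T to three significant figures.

τ = β·L = 0.000657 × 864 = 0.5676.
T = exp(−0.5676) = 0.5669.

0.567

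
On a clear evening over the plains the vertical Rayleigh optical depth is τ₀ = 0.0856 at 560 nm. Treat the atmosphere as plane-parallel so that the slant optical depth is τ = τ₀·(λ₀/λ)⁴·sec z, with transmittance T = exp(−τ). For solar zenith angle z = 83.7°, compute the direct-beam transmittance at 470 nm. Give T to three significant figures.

sec 83.7° = 9.1129.
τ = 0.0856 × (560/470)⁴ × 9.1129 = 0.0856 × 2.0154 × 9.1129 = 1.5721.
T = exp(−1.5721) = 0.2076.

0.208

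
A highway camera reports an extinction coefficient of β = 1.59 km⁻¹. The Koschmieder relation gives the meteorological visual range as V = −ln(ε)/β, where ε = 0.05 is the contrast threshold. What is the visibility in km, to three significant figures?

V = −ln(0.05) / 1.59 = 2.996 / 1.59 = 1.8841 km.

1.88 km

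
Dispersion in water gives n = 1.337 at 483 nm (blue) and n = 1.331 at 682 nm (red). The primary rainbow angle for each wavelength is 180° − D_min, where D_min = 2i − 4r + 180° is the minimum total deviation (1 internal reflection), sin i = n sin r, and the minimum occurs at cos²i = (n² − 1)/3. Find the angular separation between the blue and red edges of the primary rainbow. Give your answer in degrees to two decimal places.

0.87°

At 483 nm (n = 1.337): cos²i = 0.26252 → i = 59.178°, r = 39.964°, D_min = 138.500°, rainbow angle = 41.500°.
At 682 nm (n = 1.331): cos²i = 0.25719 → i = 59.527°, r = 40.356°, D_min = 137.630°, rainbow angle = 42.370°.
Angular width = |41.500° − 42.370°| = 0.870°.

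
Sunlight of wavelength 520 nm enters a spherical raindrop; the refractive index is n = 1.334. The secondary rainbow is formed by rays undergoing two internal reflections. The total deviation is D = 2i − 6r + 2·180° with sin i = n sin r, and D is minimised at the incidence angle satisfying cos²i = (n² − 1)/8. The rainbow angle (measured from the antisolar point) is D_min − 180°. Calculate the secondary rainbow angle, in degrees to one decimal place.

51.2°

cos²i = (1.77956 − 1)/8 = 0.09744; i = arccos(0.31216) = 71.810°.
sin r = sin 71.810°/1.334 = 0.71217; r = 45.411°.
D_min = 2·71.810° − 6·45.411° + 360° = 231.153°.
Rainbow angle = D_min − 180° = 51.153°.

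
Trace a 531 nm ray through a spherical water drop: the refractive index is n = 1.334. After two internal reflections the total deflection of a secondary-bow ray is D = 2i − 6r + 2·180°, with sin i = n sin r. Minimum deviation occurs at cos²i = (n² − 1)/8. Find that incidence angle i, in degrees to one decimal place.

71.8°

cos²i = (1.334² − 1)/8 = (1.77956 − 1)/8 = 0.09744.
cos i = 0.31216, so i = 71.810°.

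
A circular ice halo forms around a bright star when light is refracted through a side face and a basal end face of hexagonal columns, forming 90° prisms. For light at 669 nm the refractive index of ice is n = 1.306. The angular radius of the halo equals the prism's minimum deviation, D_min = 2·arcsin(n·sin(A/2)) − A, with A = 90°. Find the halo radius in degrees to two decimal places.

n·sin(A/2) = 1.306 × sin 45° = 1.306 × 0.7071 = 0.9235.
D_min = 2·arcsin(0.9235) − 90° = 2 × 67.440° − 90° = 44.881°.

44.88°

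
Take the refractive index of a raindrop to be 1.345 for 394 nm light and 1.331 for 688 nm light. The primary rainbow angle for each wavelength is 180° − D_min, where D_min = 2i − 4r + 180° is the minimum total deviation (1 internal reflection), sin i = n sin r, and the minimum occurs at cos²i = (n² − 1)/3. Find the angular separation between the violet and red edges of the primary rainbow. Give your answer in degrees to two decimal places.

2.01°

At 394 nm (n = 1.345): cos²i = 0.26967 → i = 58.715°, r = 39.448°, D_min = 139.635°, rainbow angle = 40.365°.
At 688 nm (n = 1.331): cos²i = 0.25719 → i = 59.527°, r = 40.356°, D_min = 137.630°, rainbow angle = 42.370°.
Angular width = |40.365° − 42.370°| = 2.005°.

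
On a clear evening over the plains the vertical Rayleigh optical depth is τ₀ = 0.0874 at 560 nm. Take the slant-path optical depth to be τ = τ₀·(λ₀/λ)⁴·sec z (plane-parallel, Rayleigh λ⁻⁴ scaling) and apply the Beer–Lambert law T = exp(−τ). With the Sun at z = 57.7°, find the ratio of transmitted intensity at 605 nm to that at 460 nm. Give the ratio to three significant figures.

1.27

Airmass: sec 57.7° = 1.8714.
τ(605 nm) = 0.0874 × (560/605)⁴ × 1.8714 = 0.0874 × 0.7341 × 1.8714 = 0.1201.
τ(460 nm) = 0.0874 × (560/460)⁴ × 1.8714 = 0.0874 × 2.1964 × 1.8714 = 0.3593.
T(605)/T(460) = exp(τ_B − τ_A) = exp(0.2392) = 1.2702.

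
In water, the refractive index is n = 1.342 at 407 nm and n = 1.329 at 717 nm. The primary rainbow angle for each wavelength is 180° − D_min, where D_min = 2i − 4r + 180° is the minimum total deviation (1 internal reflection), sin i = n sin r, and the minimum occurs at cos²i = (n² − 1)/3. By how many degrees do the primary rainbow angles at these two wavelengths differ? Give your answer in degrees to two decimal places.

At 407 nm (n = 1.342): cos²i = 0.26699 → i = 58.888°, r = 39.641°, D_min = 139.213°, rainbow angle = 40.787°.
At 717 nm (n = 1.329): cos²i = 0.25541 → i = 59.643°, r = 40.487°, D_min = 137.337°, rainbow angle = 42.663°.
Angular width = |40.787° − 42.663°| = 1.876°.

1.88°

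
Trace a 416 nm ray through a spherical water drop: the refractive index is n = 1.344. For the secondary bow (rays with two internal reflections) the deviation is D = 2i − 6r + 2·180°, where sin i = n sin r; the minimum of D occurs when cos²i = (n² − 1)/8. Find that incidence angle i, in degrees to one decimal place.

cos²i = (1.344² − 1)/8 = (1.80634 − 1)/8 = 0.10079.
cos i = 0.31748, so i = 71.490°.

71.5°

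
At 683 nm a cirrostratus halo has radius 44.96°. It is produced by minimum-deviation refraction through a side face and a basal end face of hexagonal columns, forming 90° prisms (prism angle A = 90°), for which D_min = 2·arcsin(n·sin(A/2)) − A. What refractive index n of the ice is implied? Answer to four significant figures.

Rearranging: n = sin((D_min + A)/2) / sin(A/2).
(D_min + A)/2 = (44.96° + 90°)/2 = 67.480°.
n = sin 67.480° / sin 45° = 0.9237 / 0.7071 = 1.3064.

1.306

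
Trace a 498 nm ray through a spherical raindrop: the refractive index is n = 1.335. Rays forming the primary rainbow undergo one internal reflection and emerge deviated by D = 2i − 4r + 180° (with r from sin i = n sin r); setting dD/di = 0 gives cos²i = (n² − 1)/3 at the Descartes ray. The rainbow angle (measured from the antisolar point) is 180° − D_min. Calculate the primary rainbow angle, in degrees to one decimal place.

cos²i = (1.78222 − 1)/3 = 0.26074; i = arccos(0.51063) = 59.294°.
sin r = sin 59.294°/1.335 = 0.64405; r = 40.094°.
D_min = 2·59.294° − 4·40.094° + 180° = 138.212°.
Rainbow angle = 180° − D_min = 41.788°.

41.8°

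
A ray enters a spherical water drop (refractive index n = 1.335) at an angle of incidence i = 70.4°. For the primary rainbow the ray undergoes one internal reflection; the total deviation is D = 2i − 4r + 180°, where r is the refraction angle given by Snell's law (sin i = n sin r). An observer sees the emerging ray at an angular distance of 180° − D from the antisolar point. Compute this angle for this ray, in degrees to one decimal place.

38.7°

sin r = sin 70.4° / 1.335 = 0.9421/1.335 = 0.7057; r = 44.88°.
D = 2·70.4° − 4·44.88° + 180° = 140.80° − 179.53° + 180° = 141.27°.
Angle from antisolar point = 180° − D = 38.73°.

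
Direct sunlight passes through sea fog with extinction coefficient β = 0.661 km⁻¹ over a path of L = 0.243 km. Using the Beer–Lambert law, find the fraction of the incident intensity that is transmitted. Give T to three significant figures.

0.852

τ = β·L = 0.661 × 0.243 = 0.1606.
T = exp(−0.1606) = 0.8516.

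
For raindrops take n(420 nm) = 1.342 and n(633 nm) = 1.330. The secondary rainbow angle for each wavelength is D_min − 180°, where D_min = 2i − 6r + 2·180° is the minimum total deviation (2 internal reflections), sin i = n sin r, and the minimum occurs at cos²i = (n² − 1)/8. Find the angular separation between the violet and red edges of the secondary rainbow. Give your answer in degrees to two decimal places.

3.12°

At 420 nm (n = 1.342): cos²i = 0.10012 → i = 71.554°, r = 44.981°, D_min = 233.222°, rainbow angle = 53.222°.
At 633 nm (n = 1.330): cos²i = 0.09611 → i = 71.940°, r = 45.630°, D_min = 230.101°, rainbow angle = 50.101°.
Angular width = |53.222° − 50.101°| = 3.121°.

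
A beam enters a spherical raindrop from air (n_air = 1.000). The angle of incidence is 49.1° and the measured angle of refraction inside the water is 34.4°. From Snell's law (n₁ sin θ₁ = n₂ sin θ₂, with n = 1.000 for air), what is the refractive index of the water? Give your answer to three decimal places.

n = sin θ_i / sin θ_r = sin 49.1° / sin 34.4° = 0.7559 / 0.5650 = 1.3379.

1.338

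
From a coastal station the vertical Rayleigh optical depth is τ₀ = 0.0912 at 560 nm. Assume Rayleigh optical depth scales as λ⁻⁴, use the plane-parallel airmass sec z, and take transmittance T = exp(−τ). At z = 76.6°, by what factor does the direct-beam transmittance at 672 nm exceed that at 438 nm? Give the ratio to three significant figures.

Airmass: sec 76.6° = 4.3150.
τ(672 nm) = 0.0912 × (560/672)⁴ × 4.3150 = 0.0912 × 0.4823 × 4.3150 = 0.1898.
τ(438 nm) = 0.0912 × (560/438)⁴ × 4.3150 = 0.0912 × 2.6721 × 4.3150 = 1.0516.
T(672)/T(438) = exp(τ_B − τ_A) = exp(0.8618) = 2.3674.

2.37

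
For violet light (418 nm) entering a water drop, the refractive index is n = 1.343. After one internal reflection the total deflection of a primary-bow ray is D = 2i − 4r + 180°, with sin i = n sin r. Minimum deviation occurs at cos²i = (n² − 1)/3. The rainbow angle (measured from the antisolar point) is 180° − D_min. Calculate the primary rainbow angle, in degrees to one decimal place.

cos²i = (1.80365 − 1)/3 = 0.26788; i = arccos(0.51757) = 58.830°.
sin r = sin 58.830°/1.343 = 0.63711; r = 39.577°.
D_min = 2·58.830° − 4·39.577° + 180° = 139.354°.
Rainbow angle = 180° − D_min = 40.646°.

40.6°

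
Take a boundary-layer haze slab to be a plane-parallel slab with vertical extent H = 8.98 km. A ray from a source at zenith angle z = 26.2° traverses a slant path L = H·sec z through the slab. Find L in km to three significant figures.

10.0 km

sec z = 1/cos 26.2° = 1.1145.
L = 8.98 × 1.1145 = 10.008 km.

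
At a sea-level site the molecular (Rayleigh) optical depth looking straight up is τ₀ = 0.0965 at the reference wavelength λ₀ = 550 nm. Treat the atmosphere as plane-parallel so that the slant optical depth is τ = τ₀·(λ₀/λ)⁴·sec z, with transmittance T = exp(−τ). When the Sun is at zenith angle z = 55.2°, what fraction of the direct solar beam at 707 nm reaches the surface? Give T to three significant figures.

sec 55.2° = 1.7522.
τ = 0.0965 × (550/707)⁴ × 1.7522 = 0.0965 × 0.3662 × 1.7522 = 0.0619.
T = exp(−0.0619) = 0.9400.

0.940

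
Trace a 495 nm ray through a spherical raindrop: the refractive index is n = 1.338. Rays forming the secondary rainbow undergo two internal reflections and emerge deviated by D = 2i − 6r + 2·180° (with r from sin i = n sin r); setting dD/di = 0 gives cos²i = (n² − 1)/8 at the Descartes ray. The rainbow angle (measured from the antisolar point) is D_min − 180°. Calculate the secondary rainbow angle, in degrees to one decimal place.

cos²i = (1.79024 − 1)/8 = 0.09878; i = arccos(0.31429) = 71.682°.
sin r = sin 71.682°/1.338 = 0.70951; r = 45.195°.
D_min = 2·71.682° − 6·45.195° + 360° = 232.193°.
Rainbow angle = D_min − 180° = 52.193°.

52.2°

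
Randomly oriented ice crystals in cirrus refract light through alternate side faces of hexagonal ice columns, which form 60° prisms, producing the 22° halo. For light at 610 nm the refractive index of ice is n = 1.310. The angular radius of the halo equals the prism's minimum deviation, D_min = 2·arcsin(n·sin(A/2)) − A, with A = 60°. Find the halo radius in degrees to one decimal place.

n·sin(A/2) = 1.310 × sin 30° = 1.310 × 0.5000 = 0.6550.
D_min = 2·arcsin(0.6550) − 60° = 2 × 40.920° − 60° = 21.839°.

21.8°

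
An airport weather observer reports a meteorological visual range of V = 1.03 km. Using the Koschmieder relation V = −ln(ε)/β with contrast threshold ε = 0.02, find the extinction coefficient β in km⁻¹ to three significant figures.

β = −ln(0.02) / V = 3.912 / 1.03 = 3.7981 km⁻¹.

3.80 km⁻¹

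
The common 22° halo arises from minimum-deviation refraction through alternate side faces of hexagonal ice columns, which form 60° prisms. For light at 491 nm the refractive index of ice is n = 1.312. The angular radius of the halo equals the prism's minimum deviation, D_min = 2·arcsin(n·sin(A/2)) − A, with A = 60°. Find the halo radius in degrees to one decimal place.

n·sin(A/2) = 1.312 × sin 30° = 1.312 × 0.5000 = 0.6560.
D_min = 2·arcsin(0.6560) − 60° = 2 × 40.996° − 60° = 21.991°.

22.0°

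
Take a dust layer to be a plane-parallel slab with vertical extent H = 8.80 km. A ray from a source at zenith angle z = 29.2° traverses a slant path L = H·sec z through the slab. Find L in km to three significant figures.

sec z = 1/cos 29.2° = 1.1456.
L = 8.80 × 1.1456 = 10.081 km.

10.1 km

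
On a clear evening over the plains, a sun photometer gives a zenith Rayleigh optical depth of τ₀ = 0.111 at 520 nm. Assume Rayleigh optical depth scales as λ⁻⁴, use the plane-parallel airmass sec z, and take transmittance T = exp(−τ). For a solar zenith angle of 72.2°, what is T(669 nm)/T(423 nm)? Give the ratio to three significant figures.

2.01

Airmass: sec 72.2° = 3.2712.
τ(669 nm) = 0.111 × (520/669)⁴ × 3.2712 = 0.111 × 0.3650 × 3.2712 = 0.1325.
τ(423 nm) = 0.111 × (520/423)⁴ × 3.2712 = 0.111 × 2.2838 × 3.2712 = 0.8293.
T(669)/T(423) = exp(τ_B − τ_A) = exp(0.6967) = 2.0071.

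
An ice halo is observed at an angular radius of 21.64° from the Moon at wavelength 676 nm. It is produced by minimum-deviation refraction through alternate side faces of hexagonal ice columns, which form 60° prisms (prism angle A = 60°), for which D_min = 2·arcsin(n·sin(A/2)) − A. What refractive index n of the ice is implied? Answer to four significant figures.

1.307

Rearranging: n = sin((D_min + A)/2) / sin(A/2).
(D_min + A)/2 = (21.64° + 60°)/2 = 40.820°.
n = sin 40.820° / sin 30° = 0.6537 / 0.5000 = 1.3074.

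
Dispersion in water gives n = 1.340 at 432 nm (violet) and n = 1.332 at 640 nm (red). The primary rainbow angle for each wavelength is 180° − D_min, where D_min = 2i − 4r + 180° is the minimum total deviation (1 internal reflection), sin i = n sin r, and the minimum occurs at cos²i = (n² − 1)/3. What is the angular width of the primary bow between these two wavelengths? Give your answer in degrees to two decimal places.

At 432 nm (n = 1.340): cos²i = 0.26520 → i = 59.004°, r = 39.770°, D_min = 138.929°, rainbow angle = 41.071°.
At 640 nm (n = 1.332): cos²i = 0.25807 → i = 59.469°, r = 40.290°, D_min = 137.776°, rainbow angle = 42.224°.
Angular width = |41.071° − 42.224°| = 1.153°.

1.15°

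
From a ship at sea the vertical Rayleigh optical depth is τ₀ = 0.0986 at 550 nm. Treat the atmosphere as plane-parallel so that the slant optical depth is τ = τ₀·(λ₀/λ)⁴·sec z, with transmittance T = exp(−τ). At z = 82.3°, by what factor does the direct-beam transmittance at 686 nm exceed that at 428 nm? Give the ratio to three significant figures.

5.49

Airmass: sec 82.3° = 7.4635.
τ(686 nm) = 0.0986 × (550/686)⁴ × 7.4635 = 0.0986 × 0.4132 × 7.4635 = 0.3041.
τ(428 nm) = 0.0986 × (550/428)⁴ × 7.4635 = 0.0986 × 2.7269 × 7.4635 = 2.0067.
T(686)/T(428) = exp(τ_B − τ_A) = exp(1.7027) = 5.4886.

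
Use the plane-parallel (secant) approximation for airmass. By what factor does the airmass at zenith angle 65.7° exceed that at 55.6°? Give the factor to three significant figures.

X(65.7°)/X(55.6°) = sec 65.7° / sec 55.6° = cos 55.6° / cos 65.7° = 0.5650/0.4115 = 1.3729.

1.37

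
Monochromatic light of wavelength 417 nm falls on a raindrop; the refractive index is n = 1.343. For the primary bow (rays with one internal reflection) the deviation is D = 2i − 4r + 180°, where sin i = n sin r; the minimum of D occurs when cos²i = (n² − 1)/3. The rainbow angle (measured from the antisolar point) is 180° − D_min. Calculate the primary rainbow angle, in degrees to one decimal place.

cos²i = (1.80365 − 1)/3 = 0.26788; i = arccos(0.51757) = 58.830°.
sin r = sin 58.830°/1.343 = 0.63711; r = 39.577°.
D_min = 2·58.830° − 4·39.577° + 180° = 139.354°.
Rainbow angle = 180° − D_min = 40.646°.

40.6°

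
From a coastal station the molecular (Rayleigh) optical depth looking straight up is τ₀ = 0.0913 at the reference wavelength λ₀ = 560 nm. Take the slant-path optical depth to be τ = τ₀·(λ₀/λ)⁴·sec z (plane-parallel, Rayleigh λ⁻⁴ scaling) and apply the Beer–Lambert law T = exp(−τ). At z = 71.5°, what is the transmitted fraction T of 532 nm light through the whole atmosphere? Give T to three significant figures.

sec 71.5° = 3.1515.
τ = 0.0913 × (560/532)⁴ × 3.1515 = 0.0913 × 1.2277 × 3.1515 = 0.3533.
T = exp(−0.3533) = 0.7024.

0.702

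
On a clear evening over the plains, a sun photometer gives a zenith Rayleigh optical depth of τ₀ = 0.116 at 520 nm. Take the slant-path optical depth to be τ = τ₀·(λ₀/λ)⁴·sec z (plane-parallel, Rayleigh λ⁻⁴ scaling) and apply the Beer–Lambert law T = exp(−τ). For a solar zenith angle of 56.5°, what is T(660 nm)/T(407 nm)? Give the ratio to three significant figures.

Airmass: sec 56.5° = 1.8118.
τ(660 nm) = 0.116 × (520/660)⁴ × 1.8118 = 0.116 × 0.3853 × 1.8118 = 0.0810.
τ(407 nm) = 0.116 × (520/407)⁴ × 1.8118 = 0.116 × 2.6646 × 1.8118 = 0.5600.
T(660)/T(407) = exp(τ_B − τ_A) = exp(0.4790) = 1.6145.

1.61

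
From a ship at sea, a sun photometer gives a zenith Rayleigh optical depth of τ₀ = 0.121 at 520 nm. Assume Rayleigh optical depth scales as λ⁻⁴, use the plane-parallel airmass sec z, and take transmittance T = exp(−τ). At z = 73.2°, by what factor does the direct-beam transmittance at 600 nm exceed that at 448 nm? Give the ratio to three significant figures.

1.69

Airmass: sec 73.2° = 3.4598.
τ(600 nm) = 0.121 × (520/600)⁴ × 3.4598 = 0.121 × 0.5642 × 3.4598 = 0.2362.
τ(448 nm) = 0.121 × (520/448)⁴ × 3.4598 = 0.121 × 1.8151 × 3.4598 = 0.7599.
T(600)/T(448) = exp(τ_B − τ_A) = exp(0.5237) = 1.6882.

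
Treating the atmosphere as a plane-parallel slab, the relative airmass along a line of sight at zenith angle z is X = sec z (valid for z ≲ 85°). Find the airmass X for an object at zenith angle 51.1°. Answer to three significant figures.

1.59

X = sec z = 1/cos 51.1° = 1/0.6280 = 1.5925.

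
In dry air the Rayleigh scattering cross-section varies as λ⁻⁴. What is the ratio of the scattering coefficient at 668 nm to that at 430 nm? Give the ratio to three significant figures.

Rayleigh scattering ∝ λ⁻⁴, so the ratio of coefficients is the inverse fourth power of the wavelength ratio.
σ(668)/σ(430) = (430/668)⁴ = (0.6437)⁴ = 0.1717.

0.172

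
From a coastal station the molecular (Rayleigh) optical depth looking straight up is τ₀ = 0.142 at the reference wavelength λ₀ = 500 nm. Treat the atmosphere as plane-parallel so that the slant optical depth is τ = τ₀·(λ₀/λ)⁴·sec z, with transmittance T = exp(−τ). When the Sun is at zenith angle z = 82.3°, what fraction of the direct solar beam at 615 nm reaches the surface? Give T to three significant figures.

0.629

sec 82.3° = 7.4635.
τ = 0.142 × (500/615)⁴ × 7.4635 = 0.142 × 0.4369 × 7.4635 = 0.4630.
T = exp(−0.4630) = 0.6294.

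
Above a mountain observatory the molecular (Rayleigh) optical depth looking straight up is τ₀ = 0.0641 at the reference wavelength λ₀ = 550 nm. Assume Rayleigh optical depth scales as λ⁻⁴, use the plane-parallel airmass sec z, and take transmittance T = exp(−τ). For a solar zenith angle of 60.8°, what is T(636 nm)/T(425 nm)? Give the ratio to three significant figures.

Airmass: sec 60.8° = 2.0498.
τ(636 nm) = 0.0641 × (550/636)⁴ × 2.0498 = 0.0641 × 0.5593 × 2.0498 = 0.0735.
τ(425 nm) = 0.0641 × (550/425)⁴ × 2.0498 = 0.0641 × 2.8048 × 2.0498 = 0.3685.
T(636)/T(425) = exp(τ_B − τ_A) = exp(0.2950) = 1.3432.

1.34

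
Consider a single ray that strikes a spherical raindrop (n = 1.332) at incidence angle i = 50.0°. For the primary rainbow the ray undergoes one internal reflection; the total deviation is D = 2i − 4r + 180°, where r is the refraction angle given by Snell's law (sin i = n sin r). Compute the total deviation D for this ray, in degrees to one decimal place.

139.6°

sin r = sin 50.0° / 1.332 = 0.7660/1.332 = 0.5751; r = 35.11°.
D = 2·50.0° − 4·35.11° + 180° = 100.00° − 140.43° + 180° = 139.57°.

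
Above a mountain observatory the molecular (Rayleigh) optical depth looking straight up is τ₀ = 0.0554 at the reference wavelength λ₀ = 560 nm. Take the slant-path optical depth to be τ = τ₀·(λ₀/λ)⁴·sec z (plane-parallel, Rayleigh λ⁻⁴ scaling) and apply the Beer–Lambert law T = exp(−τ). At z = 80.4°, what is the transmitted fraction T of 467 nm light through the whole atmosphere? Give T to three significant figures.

sec 80.4° = 5.9963.
τ = 0.0554 × (560/467)⁴ × 5.9963 = 0.0554 × 2.0677 × 5.9963 = 0.6869.
T = exp(−0.6869) = 0.5031.

0.503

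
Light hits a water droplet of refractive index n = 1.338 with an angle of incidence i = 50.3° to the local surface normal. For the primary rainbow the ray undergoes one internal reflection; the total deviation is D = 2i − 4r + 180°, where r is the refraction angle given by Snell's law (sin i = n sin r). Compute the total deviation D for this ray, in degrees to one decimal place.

140.2°

sin r = sin 50.3° / 1.338 = 0.7694/1.338 = 0.5750; r = 35.10°.
D = 2·50.3° − 4·35.10° + 180° = 100.60° − 140.41° + 180° = 140.19°.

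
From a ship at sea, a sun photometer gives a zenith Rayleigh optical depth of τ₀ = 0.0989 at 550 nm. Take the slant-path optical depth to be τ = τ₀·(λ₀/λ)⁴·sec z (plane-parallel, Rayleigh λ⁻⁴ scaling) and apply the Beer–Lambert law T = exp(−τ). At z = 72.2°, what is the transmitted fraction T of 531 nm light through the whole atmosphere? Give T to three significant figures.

0.689

sec 72.2° = 3.2712.
τ = 0.0989 × (550/531)⁴ × 3.2712 = 0.0989 × 1.1510 × 3.2712 = 0.3724.
T = exp(−0.3724) = 0.6891.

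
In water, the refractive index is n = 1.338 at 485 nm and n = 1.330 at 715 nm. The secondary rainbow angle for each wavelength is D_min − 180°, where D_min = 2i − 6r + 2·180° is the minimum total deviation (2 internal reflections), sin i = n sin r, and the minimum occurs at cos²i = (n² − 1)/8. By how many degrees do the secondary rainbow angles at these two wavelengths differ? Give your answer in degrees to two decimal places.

At 485 nm (n = 1.338): cos²i = 0.09878 → i = 71.682°, r = 45.195°, D_min = 232.193°, rainbow angle = 52.193°.
At 715 nm (n = 1.330): cos²i = 0.09611 → i = 71.940°, r = 45.630°, D_min = 230.101°, rainbow angle = 50.101°.
Angular width = |52.193° − 50.101°| = 2.092°.

2.09°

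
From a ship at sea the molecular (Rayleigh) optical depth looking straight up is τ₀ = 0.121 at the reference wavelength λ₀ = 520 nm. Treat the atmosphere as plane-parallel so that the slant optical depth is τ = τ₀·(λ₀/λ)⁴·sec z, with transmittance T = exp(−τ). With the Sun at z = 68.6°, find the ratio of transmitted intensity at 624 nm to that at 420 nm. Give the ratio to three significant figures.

1.86

Airmass: sec 68.6° = 2.7407.
τ(624 nm) = 0.121 × (520/624)⁴ × 2.7407 = 0.121 × 0.4823 × 2.7407 = 0.1599.
τ(420 nm) = 0.121 × (520/420)⁴ × 2.7407 = 0.121 × 2.3497 × 2.7407 = 0.7792.
T(624)/T(420) = exp(τ_B − τ_A) = exp(0.6193) = 1.8576.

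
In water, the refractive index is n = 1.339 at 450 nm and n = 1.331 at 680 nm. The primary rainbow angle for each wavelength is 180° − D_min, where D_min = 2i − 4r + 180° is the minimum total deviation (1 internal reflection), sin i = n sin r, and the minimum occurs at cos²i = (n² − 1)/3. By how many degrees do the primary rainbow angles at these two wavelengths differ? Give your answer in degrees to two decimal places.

At 450 nm (n = 1.339): cos²i = 0.26431 → i = 59.062°, r = 39.834°, D_min = 138.786°, rainbow angle = 41.214°.
At 680 nm (n = 1.331): cos²i = 0.25719 → i = 59.527°, r = 40.356°, D_min = 137.630°, rainbow angle = 42.370°.
Angular width = |41.214° − 42.370°| = 1.156°.

1.16°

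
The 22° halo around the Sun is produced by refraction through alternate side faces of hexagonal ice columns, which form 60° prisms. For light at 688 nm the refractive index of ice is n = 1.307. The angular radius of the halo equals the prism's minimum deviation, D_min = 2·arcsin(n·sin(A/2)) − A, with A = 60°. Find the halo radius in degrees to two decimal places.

n·sin(A/2) = 1.307 × sin 30° = 1.307 × 0.5000 = 0.6535.
D_min = 2·arcsin(0.6535) − 60° = 2 × 40.806° − 60° = 21.612°.

21.61°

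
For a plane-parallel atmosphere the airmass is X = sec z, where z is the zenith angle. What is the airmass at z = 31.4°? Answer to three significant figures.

1.17

X = sec z = 1/cos 31.4° = 1/0.8536 = 1.1716.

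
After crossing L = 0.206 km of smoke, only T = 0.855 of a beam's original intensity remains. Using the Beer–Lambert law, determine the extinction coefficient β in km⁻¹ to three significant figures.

0.760 km⁻¹

Beer–Lambert: T = exp(−βL) ⇒ β = −ln(T)/L = −ln(0.855)/0.206 = 0.1567/0.206 = 0.7605 km⁻¹.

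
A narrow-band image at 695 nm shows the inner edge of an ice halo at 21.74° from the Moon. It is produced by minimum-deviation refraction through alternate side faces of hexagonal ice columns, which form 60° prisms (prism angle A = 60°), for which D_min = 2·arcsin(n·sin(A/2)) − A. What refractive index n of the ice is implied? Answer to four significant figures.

1.309

Rearranging: n = sin((D_min + A)/2) / sin(A/2).
(D_min + A)/2 = (21.74° + 60°)/2 = 40.870°.
n = sin 40.870° / sin 30° = 0.6543 / 0.5000 = 1.3087.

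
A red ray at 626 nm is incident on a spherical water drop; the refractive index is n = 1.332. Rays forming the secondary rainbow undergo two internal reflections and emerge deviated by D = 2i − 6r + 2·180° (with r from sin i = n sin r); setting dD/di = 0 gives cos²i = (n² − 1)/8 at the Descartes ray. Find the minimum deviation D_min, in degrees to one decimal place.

230.6°

cos²i = (1.77422 − 1)/8 = 0.09678; i = arccos(0.31109) = 71.875°.
sin r = sin 71.875°/1.332 = 0.71350; r = 45.520°.
D_min = 2·71.875° − 6·45.520° + 360° = 230.628°.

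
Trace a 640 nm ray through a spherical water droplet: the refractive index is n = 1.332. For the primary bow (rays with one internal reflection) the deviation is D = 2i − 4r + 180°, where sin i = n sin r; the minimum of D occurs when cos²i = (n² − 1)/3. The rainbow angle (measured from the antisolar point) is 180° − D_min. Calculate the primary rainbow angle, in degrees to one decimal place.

42.2°

cos²i = (1.77422 − 1)/3 = 0.25807; i = arccos(0.50801) = 59.469°.
sin r = sin 59.469°/1.332 = 0.64666; r = 40.290°.
D_min = 2·59.469° − 4·40.290° + 180° = 137.776°.
Rainbow angle = 180° − D_min = 42.224°.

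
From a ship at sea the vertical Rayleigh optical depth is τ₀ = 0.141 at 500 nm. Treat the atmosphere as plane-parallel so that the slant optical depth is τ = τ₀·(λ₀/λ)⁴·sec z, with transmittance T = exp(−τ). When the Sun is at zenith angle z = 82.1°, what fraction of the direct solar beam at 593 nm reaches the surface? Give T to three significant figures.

sec 82.1° = 7.2757.
τ = 0.141 × (500/593)⁴ × 7.2757 = 0.141 × 0.5054 × 7.2757 = 0.5185.
T = exp(−0.5185) = 0.5954.

0.595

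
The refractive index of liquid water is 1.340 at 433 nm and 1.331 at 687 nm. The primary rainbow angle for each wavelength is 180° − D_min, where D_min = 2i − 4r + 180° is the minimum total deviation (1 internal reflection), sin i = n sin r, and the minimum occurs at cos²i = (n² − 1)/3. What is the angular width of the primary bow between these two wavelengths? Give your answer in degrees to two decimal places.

At 433 nm (n = 1.340): cos²i = 0.26520 → i = 59.004°, r = 39.770°, D_min = 138.929°, rainbow angle = 41.071°.
At 687 nm (n = 1.331): cos²i = 0.25719 → i = 59.527°, r = 40.356°, D_min = 137.630°, rainbow angle = 42.370°.
Angular width = |41.071° − 42.370°| = 1.299°.

1.30°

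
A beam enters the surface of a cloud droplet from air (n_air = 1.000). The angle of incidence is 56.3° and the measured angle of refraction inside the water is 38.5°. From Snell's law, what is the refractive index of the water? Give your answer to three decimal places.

1.336

n = sin θ_i / sin θ_r = sin 56.3° / sin 38.5° = 0.8320 / 0.6225 = 1.3364.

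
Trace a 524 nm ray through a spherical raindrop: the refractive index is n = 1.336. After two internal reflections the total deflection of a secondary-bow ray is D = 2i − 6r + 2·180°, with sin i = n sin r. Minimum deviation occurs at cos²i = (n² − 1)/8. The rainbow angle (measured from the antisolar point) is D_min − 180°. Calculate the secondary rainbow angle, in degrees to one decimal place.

51.7°

cos²i = (1.78490 − 1)/8 = 0.09811; i = arccos(0.31323) = 71.746°.
sin r = sin 71.746°/1.336 = 0.71084; r = 45.303°.
D_min = 2·71.746° − 6·45.303° + 360° = 231.674°.
Rainbow angle = D_min − 180° = 51.674°.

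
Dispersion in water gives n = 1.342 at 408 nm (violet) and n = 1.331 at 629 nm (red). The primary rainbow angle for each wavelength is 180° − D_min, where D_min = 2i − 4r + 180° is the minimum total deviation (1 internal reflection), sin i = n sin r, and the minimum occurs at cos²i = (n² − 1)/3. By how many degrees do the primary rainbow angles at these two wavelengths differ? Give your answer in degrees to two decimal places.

1.58°

At 408 nm (n = 1.342): cos²i = 0.26699 → i = 58.888°, r = 39.641°, D_min = 139.213°, rainbow angle = 40.787°.
At 629 nm (n = 1.331): cos²i = 0.25719 → i = 59.527°, r = 40.356°, D_min = 137.630°, rainbow angle = 42.370°.
Angular width = |40.787° − 42.370°| = 1.583°.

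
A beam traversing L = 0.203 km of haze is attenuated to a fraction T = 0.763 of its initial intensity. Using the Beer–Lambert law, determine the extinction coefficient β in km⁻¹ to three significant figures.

Beer–Lambert: T = exp(−βL) ⇒ β = −ln(T)/L = −ln(0.763)/0.203 = 0.2705/0.203 = 1.332 km⁻¹.

1.33 km⁻¹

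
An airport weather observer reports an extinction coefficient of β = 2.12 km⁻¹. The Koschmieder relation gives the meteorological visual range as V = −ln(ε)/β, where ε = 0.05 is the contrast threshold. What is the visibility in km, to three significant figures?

1.41 km

V = −ln(0.05) / 2.12 = 2.996 / 2.12 = 1.4131 km.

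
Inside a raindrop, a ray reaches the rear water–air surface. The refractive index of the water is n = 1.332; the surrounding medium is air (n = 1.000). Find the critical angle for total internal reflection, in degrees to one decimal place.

48.7°

sin θ_c = n_air / n = 1.000 / 1.332 = 0.7508.
θ_c = arcsin(0.7508) = 48.66°.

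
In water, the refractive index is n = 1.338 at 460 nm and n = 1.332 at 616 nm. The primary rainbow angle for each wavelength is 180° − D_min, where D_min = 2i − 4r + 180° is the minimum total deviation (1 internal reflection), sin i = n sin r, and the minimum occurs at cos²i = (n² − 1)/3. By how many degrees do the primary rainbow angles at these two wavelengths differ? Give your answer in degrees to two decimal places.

At 460 nm (n = 1.338): cos²i = 0.26341 → i = 59.120°, r = 39.899°, D_min = 138.643°, rainbow angle = 41.357°.
At 616 nm (n = 1.332): cos²i = 0.25807 → i = 59.469°, r = 40.290°, D_min = 137.776°, rainbow angle = 42.224°.
Angular width = |41.357° − 42.224°| = 0.867°.

0.87°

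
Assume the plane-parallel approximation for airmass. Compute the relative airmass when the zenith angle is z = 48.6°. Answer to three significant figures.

1.51

X = sec z = 1/cos 48.6° = 1/0.6613 = 1.5121.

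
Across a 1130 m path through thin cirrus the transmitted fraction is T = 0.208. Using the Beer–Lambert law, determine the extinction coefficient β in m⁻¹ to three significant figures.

Beer–Lambert: T = exp(−βL) ⇒ β = −ln(T)/L = −ln(0.208)/1130 = 1.5702/1130 = 0.00139 m⁻¹.

0.00139 m⁻¹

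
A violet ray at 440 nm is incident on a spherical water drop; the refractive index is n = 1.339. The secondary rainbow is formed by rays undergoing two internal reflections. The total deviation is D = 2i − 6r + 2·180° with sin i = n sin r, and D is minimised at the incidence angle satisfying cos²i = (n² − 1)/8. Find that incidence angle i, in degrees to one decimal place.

cos²i = (1.339² − 1)/8 = (1.79292 − 1)/8 = 0.09912.
cos i = 0.31483, so i = 71.650°.

71.6°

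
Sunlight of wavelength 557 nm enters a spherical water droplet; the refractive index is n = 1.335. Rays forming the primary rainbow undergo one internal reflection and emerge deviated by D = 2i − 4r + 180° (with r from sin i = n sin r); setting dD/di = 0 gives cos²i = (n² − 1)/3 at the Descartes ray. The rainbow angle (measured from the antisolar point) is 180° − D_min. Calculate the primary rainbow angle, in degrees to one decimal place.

41.8°

cos²i = (1.78222 − 1)/3 = 0.26074; i = arccos(0.51063) = 59.294°.
sin r = sin 59.294°/1.335 = 0.64405; r = 40.094°.
D_min = 2·59.294° − 4·40.094° + 180° = 138.212°.
Rainbow angle = 180° − D_min = 41.788°.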